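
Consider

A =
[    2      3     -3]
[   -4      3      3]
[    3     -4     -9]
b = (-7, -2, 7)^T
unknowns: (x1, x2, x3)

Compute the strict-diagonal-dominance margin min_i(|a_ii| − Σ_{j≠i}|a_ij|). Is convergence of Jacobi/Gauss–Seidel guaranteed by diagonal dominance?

-4

row 1: |2| − (3+3) = -4
row 2: |3| − (4+3) = -4
row 3: |-9| − (3+4) = 2
minimum over rows = -4 → not strictly diagonally dominant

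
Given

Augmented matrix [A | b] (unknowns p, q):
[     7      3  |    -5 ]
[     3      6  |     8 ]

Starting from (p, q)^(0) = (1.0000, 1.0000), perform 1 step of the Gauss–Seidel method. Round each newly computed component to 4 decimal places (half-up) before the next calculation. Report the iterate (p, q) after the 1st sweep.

(-1.1429, 1.9048)

Iteration 1:
  p = (-5 - (3)·1.0000) / (7) = -1.1429
  q = (8 - (3)·-1.1429) / (6) = 1.9048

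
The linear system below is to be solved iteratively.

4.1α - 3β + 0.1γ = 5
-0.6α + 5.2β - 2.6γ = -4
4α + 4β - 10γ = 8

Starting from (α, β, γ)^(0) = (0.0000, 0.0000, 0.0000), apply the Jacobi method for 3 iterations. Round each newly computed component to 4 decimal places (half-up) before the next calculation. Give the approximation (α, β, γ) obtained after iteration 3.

(0.4821, -1.0012, -0.9409)

Iteration 1:
  α = (5 - (-3)·0.0000 - (0.1)·0.0000) / (4.1) = 1.2195
  β = (-4 - (-0.6)·0.0000 - (-2.6)·0.0000) / (5.2) = -0.7692
  γ = (8 - (4)·0.0000 - (4)·0.0000) / (-10) = -0.8000
Iteration 2:
  α = (5 - (-3)·-0.7692 - (0.1)·-0.8000) / (4.1) = 0.6762
  β = (-4 - (-0.6)·1.2195 - (-2.6)·-0.8000) / (5.2) = -1.0285
  γ = (8 - (4)·1.2195 - (4)·-0.7692) / (-10) = -0.6199
Iteration 3:
  α = (5 - (-3)·-1.0285 - (0.1)·-0.6199) / (4.1) = 0.4821
  β = (-4 - (-0.6)·0.6762 - (-2.6)·-0.6199) / (5.2) = -1.0012
  γ = (8 - (4)·0.6762 - (4)·-1.0285) / (-10) = -0.9409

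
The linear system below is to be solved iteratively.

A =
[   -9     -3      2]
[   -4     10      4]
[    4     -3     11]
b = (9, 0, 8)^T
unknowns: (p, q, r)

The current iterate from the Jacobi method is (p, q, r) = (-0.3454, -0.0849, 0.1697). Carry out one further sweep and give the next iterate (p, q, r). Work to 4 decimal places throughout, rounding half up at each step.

(-0.9340, -0.2060, 0.8297)

One sweep:
  p = (9 - (-3)·-0.0849 - (2)·0.1697) / (-9) = -0.9340
  q = (0 - (-4)·-0.3454 - (4)·0.1697) / (10) = -0.2060
  r = (8 - (4)·-0.3454 - (-3)·-0.0849) / (11) = 0.8297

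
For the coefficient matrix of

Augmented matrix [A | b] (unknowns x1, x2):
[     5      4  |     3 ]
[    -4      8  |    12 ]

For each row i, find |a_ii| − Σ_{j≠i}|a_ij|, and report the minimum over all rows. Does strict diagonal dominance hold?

1

row 1: |5| − (4) = 1
row 2: |8| − (4) = 4
minimum over rows = 1 → strictly diagonally dominant (convergence guaranteed)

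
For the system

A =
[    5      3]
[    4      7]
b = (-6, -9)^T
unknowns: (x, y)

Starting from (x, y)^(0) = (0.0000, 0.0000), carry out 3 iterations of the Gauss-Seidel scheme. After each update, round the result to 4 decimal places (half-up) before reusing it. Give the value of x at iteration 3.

Iteration 1:
  x = (-6 - (3)·0.0000) / (5) = -1.2000
  y = (-9 - (4)·-1.2000) / (7) = -0.6000
Iteration 2:
  x = (-6 - (3)·-0.6000) / (5) = -0.8400
  y = (-9 - (4)·-0.8400) / (7) = -0.8057
Iteration 3:
  x = (-6 - (3)·-0.8057) / (5) = -0.7166
  y = (-9 - (4)·-0.7166) / (7) = -0.8762

-0.7166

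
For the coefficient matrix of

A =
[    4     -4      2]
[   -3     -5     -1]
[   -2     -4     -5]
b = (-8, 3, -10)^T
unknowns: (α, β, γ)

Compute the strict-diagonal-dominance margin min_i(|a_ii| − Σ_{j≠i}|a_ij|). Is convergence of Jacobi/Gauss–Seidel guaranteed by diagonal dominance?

-2

row 1: |4| − (4+2) = -2
row 2: |-5| − (3+1) = 1
row 3: |-5| − (2+4) = -1
minimum over rows = -2 → not strictly diagonally dominant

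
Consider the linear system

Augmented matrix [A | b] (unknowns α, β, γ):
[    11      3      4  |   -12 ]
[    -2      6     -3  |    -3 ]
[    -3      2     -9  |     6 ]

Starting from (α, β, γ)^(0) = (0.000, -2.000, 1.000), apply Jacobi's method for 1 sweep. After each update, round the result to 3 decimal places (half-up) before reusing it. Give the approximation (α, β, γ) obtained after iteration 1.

Iteration 1:
  α = (-12 - (3)·-2.000 - (4)·1.000) / (11) = -0.909
  β = (-3 - (-2)·0.000 - (-3)·1.000) / (6) = 0.000
  γ = (6 - (-3)·0.000 - (2)·-2.000) / (-9) = -1.111

(-0.909, 0.000, -1.111)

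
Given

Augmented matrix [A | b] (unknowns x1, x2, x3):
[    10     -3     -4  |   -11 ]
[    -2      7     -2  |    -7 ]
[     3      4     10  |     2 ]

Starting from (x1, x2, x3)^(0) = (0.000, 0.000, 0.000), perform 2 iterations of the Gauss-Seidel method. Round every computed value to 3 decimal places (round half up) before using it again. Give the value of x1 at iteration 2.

Iteration 1:
  x1 = (-11 - (-3)·0.000 - (-4)·0.000) / (10) = -1.100
  x2 = (-7 - (-2)·-1.100 - (-2)·0.000) / (7) = -1.314
  x3 = (2 - (3)·-1.100 - (4)·-1.314) / (10) = 1.056
Iteration 2:
  x1 = (-11 - (-3)·-1.314 - (-4)·1.056) / (10) = -1.072
  x2 = (-7 - (-2)·-1.072 - (-2)·1.056) / (7) = -1.005
  x3 = (2 - (3)·-1.072 - (4)·-1.005) / (10) = 0.924

-1.072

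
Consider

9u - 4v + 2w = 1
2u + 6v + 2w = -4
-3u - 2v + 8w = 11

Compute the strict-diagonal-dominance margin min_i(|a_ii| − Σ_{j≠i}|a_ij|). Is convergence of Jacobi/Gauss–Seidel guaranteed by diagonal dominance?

2

row 1: |9| − (4+2) = 3
row 2: |6| − (2+2) = 2
row 3: |8| − (3+2) = 3
minimum over rows = 2 → strictly diagonally dominant (convergence guaranteed)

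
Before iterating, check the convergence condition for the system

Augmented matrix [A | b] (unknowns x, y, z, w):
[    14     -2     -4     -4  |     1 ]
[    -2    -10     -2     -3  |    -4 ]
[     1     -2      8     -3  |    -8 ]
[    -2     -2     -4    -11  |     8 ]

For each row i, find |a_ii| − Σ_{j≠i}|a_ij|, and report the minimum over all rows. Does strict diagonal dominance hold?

2

row 1: |14| − (2+4+4) = 4
row 2: |-10| − (2+2+3) = 3
row 3: |8| − (1+2+3) = 2
row 4: |-11| − (2+2+4) = 3
minimum over rows = 2 → strictly diagonally dominant (convergence guaranteed)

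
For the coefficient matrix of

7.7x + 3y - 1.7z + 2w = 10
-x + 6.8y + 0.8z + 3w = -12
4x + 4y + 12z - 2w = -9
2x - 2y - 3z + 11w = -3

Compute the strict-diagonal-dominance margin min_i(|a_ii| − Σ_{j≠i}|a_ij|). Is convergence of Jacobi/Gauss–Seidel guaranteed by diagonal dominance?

1

row 1: |7.7| − (3+1.7+2) = 1
row 2: |6.8| − (1+0.8+3) = 2
row 3: |12| − (4+4+2) = 2
row 4: |11| − (2+2+3) = 4
minimum over rows = 1 → strictly diagonally dominant (convergence guaranteed)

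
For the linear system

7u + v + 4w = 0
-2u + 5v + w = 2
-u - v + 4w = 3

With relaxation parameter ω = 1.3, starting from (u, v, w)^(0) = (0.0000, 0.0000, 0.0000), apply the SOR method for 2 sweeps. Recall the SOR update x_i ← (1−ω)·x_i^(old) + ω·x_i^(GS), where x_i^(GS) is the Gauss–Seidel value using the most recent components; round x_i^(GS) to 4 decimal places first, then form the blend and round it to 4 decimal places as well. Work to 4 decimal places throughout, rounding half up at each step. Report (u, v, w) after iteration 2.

Iteration 1:
  u: GS value = (0 - (1)·0.0000 - (4)·0.0000) / (7) = 0.0000;  u ← (1−ω)·0.0000 + ω·0.0000 = 0.0000
  v: GS value = (2 - (-2)·0.0000 - (1)·0.0000) / (5) = 0.4000;  v ← (1−ω)·0.0000 + ω·0.4000 = 0.5200
  w: GS value = (3 - (-1)·0.0000 - (-1)·0.5200) / (4) = 0.8800;  w ← (1−ω)·0.0000 + ω·0.8800 = 1.1440
Iteration 2:
  u: GS value = (0 - (1)·0.5200 - (4)·1.1440) / (7) = -0.7280;  u ← (1−ω)·0.0000 + ω·-0.7280 = -0.9464
  v: GS value = (2 - (-2)·-0.9464 - (1)·1.1440) / (5) = -0.2074;  v ← (1−ω)·0.5200 + ω·-0.2074 = -0.4256
  w: GS value = (3 - (-1)·-0.9464 - (-1)·-0.4256) / (4) = 0.4070;  w ← (1−ω)·1.1440 + ω·0.4070 = 0.1859

(-0.9464, -0.4256, 0.1859)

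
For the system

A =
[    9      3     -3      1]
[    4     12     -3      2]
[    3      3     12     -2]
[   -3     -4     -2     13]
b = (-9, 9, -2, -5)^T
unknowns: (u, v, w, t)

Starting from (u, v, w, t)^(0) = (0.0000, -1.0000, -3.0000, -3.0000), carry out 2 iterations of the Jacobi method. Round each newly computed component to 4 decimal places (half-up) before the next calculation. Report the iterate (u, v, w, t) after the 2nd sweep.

Iteration 1:
  u = (-9 - (3)·-1.0000 - (-3)·-3.0000 - (1)·-3.0000) / (9) = -1.3333
  v = (9 - (4)·0.0000 - (-3)·-3.0000 - (2)·-3.0000) / (12) = 0.5000
  w = (-2 - (3)·0.0000 - (3)·-1.0000 - (-2)·-3.0000) / (12) = -0.4167
  t = (-5 - (-3)·0.0000 - (-4)·-1.0000 - (-2)·-3.0000) / (13) = -1.1538
Iteration 2:
  u = (-9 - (3)·0.5000 - (-3)·-0.4167 - (1)·-1.1538) / (9) = -1.1774
  v = (9 - (4)·-1.3333 - (-3)·-0.4167 - (2)·-1.1538) / (12) = 1.2826
  w = (-2 - (3)·-1.3333 - (3)·0.5000 - (-2)·-1.1538) / (12) = -0.1506
  t = (-5 - (-3)·-1.3333 - (-4)·0.5000 - (-2)·-0.4167) / (13) = -0.6026

(-1.1774, 1.2826, -0.1506, -0.6026)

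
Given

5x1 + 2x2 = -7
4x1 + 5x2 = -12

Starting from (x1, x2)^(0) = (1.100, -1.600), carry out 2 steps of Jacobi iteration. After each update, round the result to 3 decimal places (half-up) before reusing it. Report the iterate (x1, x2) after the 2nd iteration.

(-0.088, -1.792)

Iteration 1:
  x1 = (-7 - (2)·-1.600) / (5) = -0.760
  x2 = (-12 - (4)·1.100) / (5) = -3.280
Iteration 2:
  x1 = (-7 - (2)·-3.280) / (5) = -0.088
  x2 = (-12 - (4)·-0.760) / (5) = -1.792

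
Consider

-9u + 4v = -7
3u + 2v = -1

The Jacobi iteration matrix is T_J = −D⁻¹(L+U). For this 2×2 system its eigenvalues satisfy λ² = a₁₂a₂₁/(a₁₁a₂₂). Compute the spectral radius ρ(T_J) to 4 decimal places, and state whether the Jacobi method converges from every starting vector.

0.8165

a₁₂a₂₁/(a₁₁a₂₂) = (4)·(3) / ((-9)·(2)) = -0.666667
ρ = √|-0.666667| = √0.666667 = 0.8165
ρ < 1, so Jacobi converges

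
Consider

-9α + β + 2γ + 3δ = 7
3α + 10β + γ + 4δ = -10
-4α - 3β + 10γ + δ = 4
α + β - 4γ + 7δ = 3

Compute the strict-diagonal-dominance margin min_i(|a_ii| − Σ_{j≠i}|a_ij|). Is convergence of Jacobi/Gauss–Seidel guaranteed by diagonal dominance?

row 1: |-9| − (1+2+3) = 3
row 2: |10| − (3+1+4) = 2
row 3: |10| − (4+3+1) = 2
row 4: |7| − (1+1+4) = 1
minimum over rows = 1 → strictly diagonally dominant (convergence guaranteed)

1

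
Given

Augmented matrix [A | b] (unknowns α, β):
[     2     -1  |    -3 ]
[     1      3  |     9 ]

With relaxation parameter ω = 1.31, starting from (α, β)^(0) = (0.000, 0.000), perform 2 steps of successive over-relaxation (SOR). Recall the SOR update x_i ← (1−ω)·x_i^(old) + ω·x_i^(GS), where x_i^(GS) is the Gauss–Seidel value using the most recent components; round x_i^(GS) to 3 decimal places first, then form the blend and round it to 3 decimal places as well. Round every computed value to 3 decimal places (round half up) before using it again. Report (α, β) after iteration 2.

(1.780, 1.669)

Iteration 1:
  α: GS value = (-3 - (-1)·0.000) / (2) = -1.500;  α ← (1−ω)·0.000 + ω·-1.500 = -1.965
  β: GS value = (9 - (1)·-1.965) / (3) = 3.655;  β ← (1−ω)·0.000 + ω·3.655 = 4.788
Iteration 2:
  α: GS value = (-3 - (-1)·4.788) / (2) = 0.894;  α ← (1−ω)·-1.965 + ω·0.894 = 1.780
  β: GS value = (9 - (1)·1.780) / (3) = 2.407;  β ← (1−ω)·4.788 + ω·2.407 = 1.669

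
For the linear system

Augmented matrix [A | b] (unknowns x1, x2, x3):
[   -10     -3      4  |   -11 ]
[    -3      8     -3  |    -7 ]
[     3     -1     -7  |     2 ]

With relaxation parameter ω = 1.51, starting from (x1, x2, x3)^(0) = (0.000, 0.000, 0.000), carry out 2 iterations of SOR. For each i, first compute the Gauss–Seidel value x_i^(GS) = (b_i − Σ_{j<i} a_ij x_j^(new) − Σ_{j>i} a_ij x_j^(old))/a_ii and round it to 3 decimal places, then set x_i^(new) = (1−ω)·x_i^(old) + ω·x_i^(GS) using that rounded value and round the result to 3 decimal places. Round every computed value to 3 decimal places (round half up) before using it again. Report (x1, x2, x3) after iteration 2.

Iteration 1:
  x1: GS value = (-11 - (-3)·0.000 - (4)·0.000) / (-10) = 1.100;  x1 ← (1−ω)·0.000 + ω·1.100 = 1.661
  x2: GS value = (-7 - (-3)·1.661 - (-3)·0.000) / (8) = -0.252;  x2 ← (1−ω)·0.000 + ω·-0.252 = -0.381
  x3: GS value = (2 - (3)·1.661 - (-1)·-0.381) / (-7) = 0.481;  x3 ← (1−ω)·0.000 + ω·0.481 = 0.726
Iteration 2:
  x1: GS value = (-11 - (-3)·-0.381 - (4)·0.726) / (-10) = 1.505;  x1 ← (1−ω)·1.661 + ω·1.505 = 1.425
  x2: GS value = (-7 - (-3)·1.425 - (-3)·0.726) / (8) = -0.068;  x2 ← (1−ω)·-0.381 + ω·-0.068 = 0.092
  x3: GS value = (2 - (3)·1.425 - (-1)·0.092) / (-7) = 0.312;  x3 ← (1−ω)·0.726 + ω·0.312 = 0.101

(1.425, 0.092, 0.101)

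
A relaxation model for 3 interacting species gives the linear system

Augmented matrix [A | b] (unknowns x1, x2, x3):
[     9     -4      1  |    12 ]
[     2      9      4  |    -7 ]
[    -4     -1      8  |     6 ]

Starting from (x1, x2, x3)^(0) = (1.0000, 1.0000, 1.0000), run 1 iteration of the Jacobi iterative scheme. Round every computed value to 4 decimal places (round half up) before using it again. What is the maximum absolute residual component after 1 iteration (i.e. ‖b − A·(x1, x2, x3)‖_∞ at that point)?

10.1529

Iteration 1:
  x1 = (12 - (-4)·1.0000 - (1)·1.0000) / (9) = 1.6667
  x2 = (-7 - (2)·1.0000 - (4)·1.0000) / (9) = -1.4444
  x3 = (6 - (-4)·1.0000 - (-1)·1.0000) / (8) = 1.3750
Residual b − A·x = (-10.1529, -2.8338, 0.2224); ∞-norm = 10.1529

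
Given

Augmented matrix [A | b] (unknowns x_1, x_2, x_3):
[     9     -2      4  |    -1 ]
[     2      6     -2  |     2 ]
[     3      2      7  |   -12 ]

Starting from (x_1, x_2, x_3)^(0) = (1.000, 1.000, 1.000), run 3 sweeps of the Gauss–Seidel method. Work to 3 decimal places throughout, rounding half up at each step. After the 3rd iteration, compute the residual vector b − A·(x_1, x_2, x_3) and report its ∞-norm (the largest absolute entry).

Iteration 1:
  x_1 = (-1 - (-2)·1.000 - (4)·1.000) / (9) = -0.333
  x_2 = (2 - (2)·-0.333 - (-2)·1.000) / (6) = 0.778
  x_3 = (-12 - (3)·-0.333 - (2)·0.778) / (7) = -1.794
Iteration 2:
  x_1 = (-1 - (-2)·0.778 - (4)·-1.794) / (9) = 0.859
  x_2 = (2 - (2)·0.859 - (-2)·-1.794) / (6) = -0.551
  x_3 = (-12 - (3)·0.859 - (2)·-0.551) / (7) = -1.925
Iteration 3:
  x_1 = (-1 - (-2)·-0.551 - (4)·-1.925) / (9) = 0.622
  x_2 = (2 - (2)·0.622 - (-2)·-1.925) / (6) = -0.516
  x_3 = (-12 - (3)·0.622 - (2)·-0.516) / (7) = -1.833
Residual b − A·x = (-0.298, 0.186, -0.003); ∞-norm = 0.298

0.298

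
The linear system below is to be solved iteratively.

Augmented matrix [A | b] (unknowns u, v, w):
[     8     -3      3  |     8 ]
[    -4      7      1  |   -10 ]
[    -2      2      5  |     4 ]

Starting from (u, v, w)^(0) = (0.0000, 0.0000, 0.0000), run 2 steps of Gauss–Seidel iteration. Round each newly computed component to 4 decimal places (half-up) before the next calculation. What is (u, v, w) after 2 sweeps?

Iteration 1:
  u = (8 - (-3)·0.0000 - (3)·0.0000) / (8) = 1.0000
  v = (-10 - (-4)·1.0000 - (1)·0.0000) / (7) = -0.8571
  w = (4 - (-2)·1.0000 - (2)·-0.8571) / (5) = 1.5428
Iteration 2:
  u = (8 - (-3)·-0.8571 - (3)·1.5428) / (8) = 0.1000
  v = (-10 - (-4)·0.1000 - (1)·1.5428) / (7) = -1.5918
  w = (4 - (-2)·0.1000 - (2)·-1.5918) / (5) = 1.4767

(0.1000, -1.5918, 1.4767)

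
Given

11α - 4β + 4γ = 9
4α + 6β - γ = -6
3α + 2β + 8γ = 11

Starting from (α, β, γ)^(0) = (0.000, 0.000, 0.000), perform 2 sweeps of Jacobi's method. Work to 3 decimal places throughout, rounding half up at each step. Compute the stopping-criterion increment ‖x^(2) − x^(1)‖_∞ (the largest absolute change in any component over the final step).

0.863

Iteration 1:
  α = (9 - (-4)·0.000 - (4)·0.000) / (11) = 0.818
  β = (-6 - (4)·0.000 - (-1)·0.000) / (6) = -1.000
  γ = (11 - (3)·0.000 - (2)·0.000) / (8) = 1.375
Iteration 2:
  α = (9 - (-4)·-1.000 - (4)·1.375) / (11) = -0.045
  β = (-6 - (4)·0.818 - (-1)·1.375) / (6) = -1.316
  γ = (11 - (3)·0.818 - (2)·-1.000) / (8) = 1.318
Change: (-0.863, -0.316, -0.057) → max |·| = 0.863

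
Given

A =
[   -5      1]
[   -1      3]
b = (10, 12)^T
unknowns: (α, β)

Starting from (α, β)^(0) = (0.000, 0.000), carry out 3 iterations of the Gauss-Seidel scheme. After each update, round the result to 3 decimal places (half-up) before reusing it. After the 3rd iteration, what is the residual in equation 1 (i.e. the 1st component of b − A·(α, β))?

-0.015

Iteration 1:
  α = (10 - (1)·0.000) / (-5) = -2.000
  β = (12 - (-1)·-2.000) / (3) = 3.333
Iteration 2:
  α = (10 - (1)·3.333) / (-5) = -1.333
  β = (12 - (-1)·-1.333) / (3) = 3.556
Iteration 3:
  α = (10 - (1)·3.556) / (-5) = -1.289
  β = (12 - (-1)·-1.289) / (3) = 3.570
Residual b − A·x = (-0.015, 0.001)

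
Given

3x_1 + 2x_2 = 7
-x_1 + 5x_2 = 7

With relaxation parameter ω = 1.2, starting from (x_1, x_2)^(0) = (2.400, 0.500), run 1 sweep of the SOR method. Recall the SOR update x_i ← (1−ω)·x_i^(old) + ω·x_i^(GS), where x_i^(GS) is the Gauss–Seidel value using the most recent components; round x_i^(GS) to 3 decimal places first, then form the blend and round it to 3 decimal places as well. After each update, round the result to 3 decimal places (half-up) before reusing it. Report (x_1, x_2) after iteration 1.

(1.920, 2.041)

Iteration 1:
  x_1: GS value = (7 - (2)·0.500) / (3) = 2.000;  x_1 ← (1−ω)·2.400 + ω·2.000 = 1.920
  x_2: GS value = (7 - (-1)·1.920) / (5) = 1.784;  x_2 ← (1−ω)·0.500 + ω·1.784 = 2.041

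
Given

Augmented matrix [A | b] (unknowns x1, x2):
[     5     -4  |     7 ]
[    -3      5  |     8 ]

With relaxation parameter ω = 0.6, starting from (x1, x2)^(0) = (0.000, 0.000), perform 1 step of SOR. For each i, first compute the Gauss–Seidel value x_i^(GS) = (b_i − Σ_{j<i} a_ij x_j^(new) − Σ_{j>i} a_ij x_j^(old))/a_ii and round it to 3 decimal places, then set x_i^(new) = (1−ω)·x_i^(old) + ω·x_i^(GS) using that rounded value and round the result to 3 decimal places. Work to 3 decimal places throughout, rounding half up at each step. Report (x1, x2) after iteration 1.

Iteration 1:
  x1: GS value = (7 - (-4)·0.000) / (5) = 1.400;  x1 ← (1−ω)·0.000 + ω·1.400 = 0.840
  x2: GS value = (8 - (-3)·0.840) / (5) = 2.104;  x2 ← (1−ω)·0.000 + ω·2.104 = 1.262

(0.840, 1.262)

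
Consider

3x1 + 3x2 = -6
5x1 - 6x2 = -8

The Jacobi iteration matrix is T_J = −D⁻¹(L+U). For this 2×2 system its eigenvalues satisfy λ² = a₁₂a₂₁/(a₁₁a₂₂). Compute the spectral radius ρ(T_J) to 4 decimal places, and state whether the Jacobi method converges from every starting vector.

a₁₂a₂₁/(a₁₁a₂₂) = (3)·(5) / ((3)·(-6)) = -0.833333
ρ = √|-0.833333| = √0.833333 = 0.9129
ρ < 1, so Jacobi converges

0.9129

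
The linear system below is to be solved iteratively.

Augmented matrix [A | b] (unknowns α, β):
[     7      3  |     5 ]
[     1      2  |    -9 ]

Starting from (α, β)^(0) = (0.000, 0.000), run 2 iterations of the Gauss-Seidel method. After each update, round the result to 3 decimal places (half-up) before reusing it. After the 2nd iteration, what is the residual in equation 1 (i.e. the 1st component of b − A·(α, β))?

3.122

Iteration 1:
  α = (5 - (3)·0.000) / (7) = 0.714
  β = (-9 - (1)·0.714) / (2) = -4.857
Iteration 2:
  α = (5 - (3)·-4.857) / (7) = 2.796
  β = (-9 - (1)·2.796) / (2) = -5.898
Residual b − A·x = (3.122, 0.000)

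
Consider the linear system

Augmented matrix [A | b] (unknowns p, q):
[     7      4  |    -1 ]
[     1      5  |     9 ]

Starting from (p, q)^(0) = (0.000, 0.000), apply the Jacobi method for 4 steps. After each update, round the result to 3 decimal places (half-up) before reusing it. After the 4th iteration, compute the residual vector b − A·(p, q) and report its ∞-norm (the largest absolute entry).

Iteration 1:
  p = (-1 - (4)·0.000) / (7) = -0.143
  q = (9 - (1)·0.000) / (5) = 1.800
Iteration 2:
  p = (-1 - (4)·1.800) / (7) = -1.171
  q = (9 - (1)·-0.143) / (5) = 1.829
Iteration 3:
  p = (-1 - (4)·1.829) / (7) = -1.188
  q = (9 - (1)·-1.171) / (5) = 2.034
Iteration 4:
  p = (-1 - (4)·2.034) / (7) = -1.305
  q = (9 - (1)·-1.188) / (5) = 2.038
Residual b − A·x = (-0.017, 0.115); ∞-norm = 0.115

0.115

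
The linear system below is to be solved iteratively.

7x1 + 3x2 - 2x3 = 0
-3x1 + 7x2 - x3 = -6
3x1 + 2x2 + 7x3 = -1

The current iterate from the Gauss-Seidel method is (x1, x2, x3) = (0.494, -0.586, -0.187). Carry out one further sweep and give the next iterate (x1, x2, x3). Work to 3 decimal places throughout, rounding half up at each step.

(0.198, -0.799, 0.001)

One sweep:
  x1 = (0 - (3)·-0.586 - (-2)·-0.187) / (7) = 0.198
  x2 = (-6 - (-3)·0.198 - (-1)·-0.187) / (7) = -0.799
  x3 = (-1 - (3)·0.198 - (2)·-0.799) / (7) = 0.001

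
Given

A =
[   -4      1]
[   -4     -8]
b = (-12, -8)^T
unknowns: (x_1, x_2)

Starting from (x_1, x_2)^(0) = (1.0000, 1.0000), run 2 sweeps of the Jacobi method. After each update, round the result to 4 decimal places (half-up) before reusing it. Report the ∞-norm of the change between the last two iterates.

1.1250

Iteration 1:
  x_1 = (-12 - (1)·1.0000) / (-4) = 3.2500
  x_2 = (-8 - (-4)·1.0000) / (-8) = 0.5000
Iteration 2:
  x_1 = (-12 - (1)·0.5000) / (-4) = 3.1250
  x_2 = (-8 - (-4)·3.2500) / (-8) = -0.6250
Change: (-0.1250, -1.1250) → max |·| = 1.1250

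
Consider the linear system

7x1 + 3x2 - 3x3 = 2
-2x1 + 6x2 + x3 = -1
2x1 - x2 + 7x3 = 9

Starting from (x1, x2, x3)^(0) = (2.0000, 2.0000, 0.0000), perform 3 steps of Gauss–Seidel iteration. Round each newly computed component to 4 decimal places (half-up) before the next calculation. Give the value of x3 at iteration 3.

Iteration 1:
  x1 = (2 - (3)·2.0000 - (-3)·0.0000) / (7) = -0.5714
  x2 = (-1 - (-2)·-0.5714 - (1)·0.0000) / (6) = -0.3571
  x3 = (9 - (2)·-0.5714 - (-1)·-0.3571) / (7) = 1.3980
Iteration 2:
  x1 = (2 - (3)·-0.3571 - (-3)·1.3980) / (7) = 1.0379
  x2 = (-1 - (-2)·1.0379 - (1)·1.3980) / (6) = -0.0537
  x3 = (9 - (2)·1.0379 - (-1)·-0.0537) / (7) = 0.9815
Iteration 3:
  x1 = (2 - (3)·-0.0537 - (-3)·0.9815) / (7) = 0.7294
  x2 = (-1 - (-2)·0.7294 - (1)·0.9815) / (6) = -0.0871
  x3 = (9 - (2)·0.7294 - (-1)·-0.0871) / (7) = 1.0649

1.0649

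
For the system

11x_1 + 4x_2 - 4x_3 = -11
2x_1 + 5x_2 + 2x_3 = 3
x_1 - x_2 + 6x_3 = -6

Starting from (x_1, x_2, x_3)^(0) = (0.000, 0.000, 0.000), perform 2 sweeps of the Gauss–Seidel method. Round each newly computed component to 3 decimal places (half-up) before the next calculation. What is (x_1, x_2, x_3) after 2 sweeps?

(-1.606, 1.509, -0.481)

Iteration 1:
  x_1 = (-11 - (4)·0.000 - (-4)·0.000) / (11) = -1.000
  x_2 = (3 - (2)·-1.000 - (2)·0.000) / (5) = 1.000
  x_3 = (-6 - (1)·-1.000 - (-1)·1.000) / (6) = -0.667
Iteration 2:
  x_1 = (-11 - (4)·1.000 - (-4)·-0.667) / (11) = -1.606
  x_2 = (3 - (2)·-1.606 - (2)·-0.667) / (5) = 1.509
  x_3 = (-6 - (1)·-1.606 - (-1)·1.509) / (6) = -0.481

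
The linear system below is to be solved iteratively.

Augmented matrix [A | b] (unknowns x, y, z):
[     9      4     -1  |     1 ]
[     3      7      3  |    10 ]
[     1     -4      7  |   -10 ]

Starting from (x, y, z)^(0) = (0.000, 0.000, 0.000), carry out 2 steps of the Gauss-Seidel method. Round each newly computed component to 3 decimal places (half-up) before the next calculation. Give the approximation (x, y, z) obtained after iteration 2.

Iteration 1:
  x = (1 - (4)·0.000 - (-1)·0.000) / (9) = 0.111
  y = (10 - (3)·0.111 - (3)·0.000) / (7) = 1.381
  z = (-10 - (1)·0.111 - (-4)·1.381) / (7) = -0.655
Iteration 2:
  x = (1 - (4)·1.381 - (-1)·-0.655) / (9) = -0.575
  y = (10 - (3)·-0.575 - (3)·-0.655) / (7) = 1.956
  z = (-10 - (1)·-0.575 - (-4)·1.956) / (7) = -0.229

(-0.575, 1.956, -0.229)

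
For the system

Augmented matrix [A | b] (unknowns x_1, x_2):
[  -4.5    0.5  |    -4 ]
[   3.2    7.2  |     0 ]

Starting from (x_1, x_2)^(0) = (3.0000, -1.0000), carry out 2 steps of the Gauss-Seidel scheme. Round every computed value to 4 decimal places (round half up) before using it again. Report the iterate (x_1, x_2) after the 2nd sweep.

(0.8505, -0.3780)

Iteration 1:
  x_1 = (-4 - (0.5)·-1.0000) / (-4.5) = 0.7778
  x_2 = (0 - (3.2)·0.7778) / (7.2) = -0.3457
Iteration 2:
  x_1 = (-4 - (0.5)·-0.3457) / (-4.5) = 0.8505
  x_2 = (0 - (3.2)·0.8505) / (7.2) = -0.3780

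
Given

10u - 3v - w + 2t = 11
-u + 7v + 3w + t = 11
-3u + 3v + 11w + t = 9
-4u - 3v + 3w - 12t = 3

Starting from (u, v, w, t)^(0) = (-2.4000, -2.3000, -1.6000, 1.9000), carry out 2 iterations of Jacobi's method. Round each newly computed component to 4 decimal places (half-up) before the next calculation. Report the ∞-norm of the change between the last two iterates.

1.6397

Iteration 1:
  u = (11 - (-3)·-2.3000 - (-1)·-1.6000 - (2)·1.9000) / (10) = -0.1300
  v = (11 - (-1)·-2.4000 - (3)·-1.6000 - (1)·1.9000) / (7) = 1.6429
  w = (9 - (-3)·-2.4000 - (3)·-2.3000 - (1)·1.9000) / (11) = 0.6182
  t = (3 - (-4)·-2.4000 - (-3)·-2.3000 - (3)·-1.6000) / (-12) = 0.7250
Iteration 2:
  u = (11 - (-3)·1.6429 - (-1)·0.6182 - (2)·0.7250) / (10) = 1.5097
  v = (11 - (-1)·-0.1300 - (3)·0.6182 - (1)·0.7250) / (7) = 1.1843
  w = (9 - (-3)·-0.1300 - (3)·1.6429 - (1)·0.7250) / (11) = 0.2688
  t = (3 - (-4)·-0.1300 - (-3)·1.6429 - (3)·0.6182) / (-12) = -0.4628
Change: (1.6397, -0.4586, -0.3494, -1.1878) → max |·| = 1.6397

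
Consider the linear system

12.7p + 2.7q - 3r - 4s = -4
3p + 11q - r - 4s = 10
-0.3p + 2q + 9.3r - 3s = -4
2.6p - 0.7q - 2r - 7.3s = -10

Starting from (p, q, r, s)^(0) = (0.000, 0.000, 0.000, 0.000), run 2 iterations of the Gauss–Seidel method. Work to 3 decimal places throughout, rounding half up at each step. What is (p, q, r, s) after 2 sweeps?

Iteration 1:
  p = (-4 - (2.7)·0.000 - (-3)·0.000 - (-4)·0.000) / (12.7) = -0.315
  q = (10 - (3)·-0.315 - (-1)·0.000 - (-4)·0.000) / (11) = 0.995
  r = (-4 - (-0.3)·-0.315 - (2)·0.995 - (-3)·0.000) / (9.3) = -0.654
  s = (-10 - (2.6)·-0.315 - (-0.7)·0.995 - (-2)·-0.654) / (-7.3) = 1.341
Iteration 2:
  p = (-4 - (2.7)·0.995 - (-3)·-0.654 - (-4)·1.341) / (12.7) = -0.259
  q = (10 - (3)·-0.259 - (-1)·-0.654 - (-4)·1.341) / (11) = 1.408
  r = (-4 - (-0.3)·-0.259 - (2)·1.408 - (-3)·1.341) / (9.3) = -0.309
  s = (-10 - (2.6)·-0.259 - (-0.7)·1.408 - (-2)·-0.309) / (-7.3) = 1.227

(-0.259, 1.408, -0.309, 1.227)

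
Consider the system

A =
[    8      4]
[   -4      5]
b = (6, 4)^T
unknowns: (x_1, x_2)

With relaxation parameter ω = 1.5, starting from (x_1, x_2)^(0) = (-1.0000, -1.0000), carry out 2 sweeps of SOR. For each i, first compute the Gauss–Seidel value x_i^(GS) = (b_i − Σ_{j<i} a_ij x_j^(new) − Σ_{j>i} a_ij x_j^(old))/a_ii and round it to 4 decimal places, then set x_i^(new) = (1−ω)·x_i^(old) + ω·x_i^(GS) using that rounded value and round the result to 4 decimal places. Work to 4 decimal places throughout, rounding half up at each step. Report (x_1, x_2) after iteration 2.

Iteration 1:
  x_1: GS value = (6 - (4)·-1.0000) / (8) = 1.2500;  x_1 ← (1−ω)·-1.0000 + ω·1.2500 = 2.3750
  x_2: GS value = (4 - (-4)·2.3750) / (5) = 2.7000;  x_2 ← (1−ω)·-1.0000 + ω·2.7000 = 4.5500
Iteration 2:
  x_1: GS value = (6 - (4)·4.5500) / (8) = -1.5250;  x_1 ← (1−ω)·2.3750 + ω·-1.5250 = -3.4750
  x_2: GS value = (4 - (-4)·-3.4750) / (5) = -1.9800;  x_2 ← (1−ω)·4.5500 + ω·-1.9800 = -5.2450

(-3.4750, -5.2450)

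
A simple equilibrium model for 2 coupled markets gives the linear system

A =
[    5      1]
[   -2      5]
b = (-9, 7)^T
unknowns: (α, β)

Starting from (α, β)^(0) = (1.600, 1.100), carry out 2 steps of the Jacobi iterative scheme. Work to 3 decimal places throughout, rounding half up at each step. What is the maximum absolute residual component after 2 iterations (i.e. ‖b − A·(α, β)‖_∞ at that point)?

Iteration 1:
  α = (-9 - (1)·1.100) / (5) = -2.020
  β = (7 - (-2)·1.600) / (5) = 2.040
Iteration 2:
  α = (-9 - (1)·2.040) / (5) = -2.208
  β = (7 - (-2)·-2.020) / (5) = 0.592
Residual b − A·x = (1.448, -0.376); ∞-norm = 1.448

1.448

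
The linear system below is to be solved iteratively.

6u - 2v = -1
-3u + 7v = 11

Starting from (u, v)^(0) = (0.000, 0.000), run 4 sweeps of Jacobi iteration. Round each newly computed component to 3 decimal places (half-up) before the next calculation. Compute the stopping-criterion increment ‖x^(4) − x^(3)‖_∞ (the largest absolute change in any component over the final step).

Iteration 1:
  u = (-1 - (-2)·0.000) / (6) = -0.167
  v = (11 - (-3)·0.000) / (7) = 1.571
Iteration 2:
  u = (-1 - (-2)·1.571) / (6) = 0.357
  v = (11 - (-3)·-0.167) / (7) = 1.500
Iteration 3:
  u = (-1 - (-2)·1.500) / (6) = 0.333
  v = (11 - (-3)·0.357) / (7) = 1.724
Iteration 4:
  u = (-1 - (-2)·1.724) / (6) = 0.408
  v = (11 - (-3)·0.333) / (7) = 1.714
Change: (0.075, -0.010) → max |·| = 0.075

0.075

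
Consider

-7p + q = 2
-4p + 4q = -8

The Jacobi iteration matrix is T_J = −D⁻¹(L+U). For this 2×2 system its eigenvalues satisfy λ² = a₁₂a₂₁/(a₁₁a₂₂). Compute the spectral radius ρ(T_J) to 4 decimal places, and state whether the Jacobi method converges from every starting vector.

0.3780

a₁₂a₂₁/(a₁₁a₂₂) = (1)·(-4) / ((-7)·(4)) = 0.142857
ρ = √|0.142857| = √0.142857 = 0.3780
ρ < 1, so Jacobi converges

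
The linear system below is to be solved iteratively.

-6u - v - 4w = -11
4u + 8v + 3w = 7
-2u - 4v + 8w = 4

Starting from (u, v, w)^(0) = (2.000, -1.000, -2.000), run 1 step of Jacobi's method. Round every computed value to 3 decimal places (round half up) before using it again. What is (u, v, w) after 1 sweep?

(3.333, 0.625, 0.500)

Iteration 1:
  u = (-11 - (-1)·-1.000 - (-4)·-2.000) / (-6) = 3.333
  v = (7 - (4)·2.000 - (3)·-2.000) / (8) = 0.625
  w = (4 - (-2)·2.000 - (-4)·-1.000) / (8) = 0.500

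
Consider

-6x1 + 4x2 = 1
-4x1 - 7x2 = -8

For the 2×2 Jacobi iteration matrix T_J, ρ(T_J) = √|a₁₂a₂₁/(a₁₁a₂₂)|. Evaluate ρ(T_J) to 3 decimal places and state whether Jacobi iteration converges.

0.617

a₁₂a₂₁/(a₁₁a₂₂) = (4)·(-4) / ((-6)·(-7)) = -0.380952
ρ = √|-0.380952| = √0.380952 = 0.617
ρ < 1, so Jacobi converges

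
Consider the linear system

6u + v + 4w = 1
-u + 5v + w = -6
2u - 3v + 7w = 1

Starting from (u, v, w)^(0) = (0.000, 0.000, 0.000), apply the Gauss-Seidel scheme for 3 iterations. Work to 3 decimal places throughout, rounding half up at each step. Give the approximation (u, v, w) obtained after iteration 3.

Iteration 1:
  u = (1 - (1)·0.000 - (4)·0.000) / (6) = 0.167
  v = (-6 - (-1)·0.167 - (1)·0.000) / (5) = -1.167
  w = (1 - (2)·0.167 - (-3)·-1.167) / (7) = -0.405
Iteration 2:
  u = (1 - (1)·-1.167 - (4)·-0.405) / (6) = 0.631
  v = (-6 - (-1)·0.631 - (1)·-0.405) / (5) = -0.993
  w = (1 - (2)·0.631 - (-3)·-0.993) / (7) = -0.463
Iteration 3:
  u = (1 - (1)·-0.993 - (4)·-0.463) / (6) = 0.641
  v = (-6 - (-1)·0.641 - (1)·-0.463) / (5) = -0.979
  w = (1 - (2)·0.641 - (-3)·-0.979) / (7) = -0.460

(0.641, -0.979, -0.460)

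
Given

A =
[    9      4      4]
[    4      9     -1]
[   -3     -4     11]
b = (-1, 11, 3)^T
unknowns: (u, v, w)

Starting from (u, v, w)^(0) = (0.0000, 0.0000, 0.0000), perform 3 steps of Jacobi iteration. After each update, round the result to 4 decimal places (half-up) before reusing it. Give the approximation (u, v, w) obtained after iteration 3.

(-0.9950, 1.6432, 0.5346)

Iteration 1:
  u = (-1 - (4)·0.0000 - (4)·0.0000) / (9) = -0.1111
  v = (11 - (4)·0.0000 - (-1)·0.0000) / (9) = 1.2222
  w = (3 - (-3)·0.0000 - (-4)·0.0000) / (11) = 0.2727
Iteration 2:
  u = (-1 - (4)·1.2222 - (4)·0.2727) / (9) = -0.7755
  v = (11 - (4)·-0.1111 - (-1)·0.2727) / (9) = 1.3019
  w = (3 - (-3)·-0.1111 - (-4)·1.2222) / (11) = 0.6869
Iteration 3:
  u = (-1 - (4)·1.3019 - (4)·0.6869) / (9) = -0.9950
  v = (11 - (4)·-0.7755 - (-1)·0.6869) / (9) = 1.6432
  w = (3 - (-3)·-0.7755 - (-4)·1.3019) / (11) = 0.5346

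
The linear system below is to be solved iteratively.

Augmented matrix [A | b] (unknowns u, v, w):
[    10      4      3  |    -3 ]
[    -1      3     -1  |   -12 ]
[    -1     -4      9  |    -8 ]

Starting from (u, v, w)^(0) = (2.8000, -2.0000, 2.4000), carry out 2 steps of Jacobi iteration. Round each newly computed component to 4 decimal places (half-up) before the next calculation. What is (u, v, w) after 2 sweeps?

Iteration 1:
  u = (-3 - (4)·-2.0000 - (3)·2.4000) / (10) = -0.2200
  v = (-12 - (-1)·2.8000 - (-1)·2.4000) / (3) = -2.2667
  w = (-8 - (-1)·2.8000 - (-4)·-2.0000) / (9) = -1.4667
Iteration 2:
  u = (-3 - (4)·-2.2667 - (3)·-1.4667) / (10) = 1.0467
  v = (-12 - (-1)·-0.2200 - (-1)·-1.4667) / (3) = -4.5622
  w = (-8 - (-1)·-0.2200 - (-4)·-2.2667) / (9) = -1.9208

(1.0467, -4.5622, -1.9208)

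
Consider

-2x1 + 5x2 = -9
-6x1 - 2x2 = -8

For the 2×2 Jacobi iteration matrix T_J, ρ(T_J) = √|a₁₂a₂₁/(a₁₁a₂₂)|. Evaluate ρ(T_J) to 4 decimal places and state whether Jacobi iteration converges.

a₁₂a₂₁/(a₁₁a₂₂) = (5)·(-6) / ((-2)·(-2)) = -7.500000
ρ = √|-7.500000| = √7.500000 = 2.7386
ρ > 1, so Jacobi diverges

2.7386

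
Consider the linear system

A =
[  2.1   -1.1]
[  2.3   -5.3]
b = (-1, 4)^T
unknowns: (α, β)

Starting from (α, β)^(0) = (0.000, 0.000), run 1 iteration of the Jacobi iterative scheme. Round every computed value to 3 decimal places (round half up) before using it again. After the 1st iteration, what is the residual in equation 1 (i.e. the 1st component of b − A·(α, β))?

-0.831

Iteration 1:
  α = (-1 - (-1.1)·0.000) / (2.1) = -0.476
  β = (4 - (2.3)·0.000) / (-5.3) = -0.755
Residual b − A·x = (-0.831, 1.093)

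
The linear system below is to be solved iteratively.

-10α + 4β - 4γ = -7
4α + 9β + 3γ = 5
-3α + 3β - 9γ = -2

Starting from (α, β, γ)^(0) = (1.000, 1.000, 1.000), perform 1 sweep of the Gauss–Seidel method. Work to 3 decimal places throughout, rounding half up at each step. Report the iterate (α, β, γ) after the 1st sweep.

(0.700, -0.089, -0.041)

Iteration 1:
  α = (-7 - (4)·1.000 - (-4)·1.000) / (-10) = 0.700
  β = (5 - (4)·0.700 - (3)·1.000) / (9) = -0.089
  γ = (-2 - (-3)·0.700 - (3)·-0.089) / (-9) = -0.041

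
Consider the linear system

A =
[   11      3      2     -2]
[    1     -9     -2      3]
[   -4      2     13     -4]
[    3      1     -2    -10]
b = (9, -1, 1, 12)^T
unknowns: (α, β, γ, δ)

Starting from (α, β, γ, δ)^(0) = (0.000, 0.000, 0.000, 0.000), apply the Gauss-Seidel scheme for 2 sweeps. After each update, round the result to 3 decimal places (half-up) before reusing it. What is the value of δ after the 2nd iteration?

Iteration 1:
  α = (9 - (3)·0.000 - (2)·0.000 - (-2)·0.000) / (11) = 0.818
  β = (-1 - (1)·0.818 - (-2)·0.000 - (3)·0.000) / (-9) = 0.202
  γ = (1 - (-4)·0.818 - (2)·0.202 - (-4)·0.000) / (13) = 0.298
  δ = (12 - (3)·0.818 - (1)·0.202 - (-2)·0.298) / (-10) = -0.994
Iteration 2:
  α = (9 - (3)·0.202 - (2)·0.298 - (-2)·-0.994) / (11) = 0.528
  β = (-1 - (1)·0.528 - (-2)·0.298 - (3)·-0.994) / (-9) = -0.228
  γ = (1 - (-4)·0.528 - (2)·-0.228 - (-4)·-0.994) / (13) = -0.031
  δ = (12 - (3)·0.528 - (1)·-0.228 - (-2)·-0.031) / (-10) = -1.058

-1.058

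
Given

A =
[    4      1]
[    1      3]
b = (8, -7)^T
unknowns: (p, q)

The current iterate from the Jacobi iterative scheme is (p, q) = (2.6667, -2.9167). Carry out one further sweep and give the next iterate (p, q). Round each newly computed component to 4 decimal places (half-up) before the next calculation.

(2.7292, -3.2222)

One sweep:
  p = (8 - (1)·-2.9167) / (4) = 2.7292
  q = (-7 - (1)·2.6667) / (3) = -3.2222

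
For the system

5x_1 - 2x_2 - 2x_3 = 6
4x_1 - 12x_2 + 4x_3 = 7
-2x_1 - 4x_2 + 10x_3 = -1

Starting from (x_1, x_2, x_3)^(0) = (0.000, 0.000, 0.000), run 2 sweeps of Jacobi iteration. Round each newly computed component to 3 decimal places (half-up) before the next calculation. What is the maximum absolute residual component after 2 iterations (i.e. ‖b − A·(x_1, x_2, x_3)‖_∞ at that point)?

Iteration 1:
  x_1 = (6 - (-2)·0.000 - (-2)·0.000) / (5) = 1.200
  x_2 = (7 - (4)·0.000 - (4)·0.000) / (-12) = -0.583
  x_3 = (-1 - (-2)·0.000 - (-4)·0.000) / (10) = -0.100
Iteration 2:
  x_1 = (6 - (-2)·-0.583 - (-2)·-0.100) / (5) = 0.927
  x_2 = (7 - (4)·1.200 - (4)·-0.100) / (-12) = -0.217
  x_3 = (-1 - (-2)·1.200 - (-4)·-0.583) / (10) = -0.093
Residual b − A·x = (0.745, 1.060, 0.916); ∞-norm = 1.060

1.060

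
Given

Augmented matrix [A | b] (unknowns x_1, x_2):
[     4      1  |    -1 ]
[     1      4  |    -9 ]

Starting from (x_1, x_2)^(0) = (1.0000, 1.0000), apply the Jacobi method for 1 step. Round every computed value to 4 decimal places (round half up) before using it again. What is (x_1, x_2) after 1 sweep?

(-0.5000, -2.5000)

Iteration 1:
  x_1 = (-1 - (1)·1.0000) / (4) = -0.5000
  x_2 = (-9 - (1)·1.0000) / (4) = -2.5000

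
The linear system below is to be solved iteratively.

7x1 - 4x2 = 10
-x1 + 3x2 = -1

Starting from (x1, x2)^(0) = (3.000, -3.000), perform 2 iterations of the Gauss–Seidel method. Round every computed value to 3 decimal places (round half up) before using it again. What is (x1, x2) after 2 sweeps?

Iteration 1:
  x1 = (10 - (-4)·-3.000) / (7) = -0.286
  x2 = (-1 - (-1)·-0.286) / (3) = -0.429
Iteration 2:
  x1 = (10 - (-4)·-0.429) / (7) = 1.183
  x2 = (-1 - (-1)·1.183) / (3) = 0.061

(1.183, 0.061)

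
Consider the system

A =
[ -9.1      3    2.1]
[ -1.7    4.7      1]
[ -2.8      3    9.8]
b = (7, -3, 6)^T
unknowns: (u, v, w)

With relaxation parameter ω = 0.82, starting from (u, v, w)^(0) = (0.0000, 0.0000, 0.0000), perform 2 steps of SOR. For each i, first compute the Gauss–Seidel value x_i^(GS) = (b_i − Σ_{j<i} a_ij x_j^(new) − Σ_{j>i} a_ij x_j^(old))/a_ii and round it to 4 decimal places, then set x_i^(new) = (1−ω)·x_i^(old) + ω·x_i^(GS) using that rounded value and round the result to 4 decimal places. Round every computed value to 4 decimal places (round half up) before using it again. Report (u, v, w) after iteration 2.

(-0.8355, -0.9920, 0.6512)

Iteration 1:
  u: GS value = (7 - (3)·0.0000 - (2.1)·0.0000) / (-9.1) = -0.7692;  u ← (1−ω)·0.0000 + ω·-0.7692 = -0.6307
  v: GS value = (-3 - (-1.7)·-0.6307 - (1)·0.0000) / (4.7) = -0.8664;  v ← (1−ω)·0.0000 + ω·-0.8664 = -0.7104
  w: GS value = (6 - (-2.8)·-0.6307 - (3)·-0.7104) / (9.8) = 0.6495;  w ← (1−ω)·0.0000 + ω·0.6495 = 0.5326
Iteration 2:
  u: GS value = (7 - (3)·-0.7104 - (2.1)·0.5326) / (-9.1) = -0.8805;  u ← (1−ω)·-0.6307 + ω·-0.8805 = -0.8355
  v: GS value = (-3 - (-1.7)·-0.8355 - (1)·0.5326) / (4.7) = -1.0538;  v ← (1−ω)·-0.7104 + ω·-1.0538 = -0.9920
  w: GS value = (6 - (-2.8)·-0.8355 - (3)·-0.9920) / (9.8) = 0.6772;  w ← (1−ω)·0.5326 + ω·0.6772 = 0.6512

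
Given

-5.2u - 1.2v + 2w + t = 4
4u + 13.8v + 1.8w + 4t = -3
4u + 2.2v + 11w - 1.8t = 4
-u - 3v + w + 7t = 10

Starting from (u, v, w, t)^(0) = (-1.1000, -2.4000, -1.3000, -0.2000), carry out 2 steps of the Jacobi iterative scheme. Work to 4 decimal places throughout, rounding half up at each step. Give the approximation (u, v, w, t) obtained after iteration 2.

(-0.2970, -0.2811, 0.6421, 1.2889)

Iteration 1:
  u = (4 - (-1.2)·-2.4000 - (2)·-1.3000 - (1)·-0.2000) / (-5.2) = -0.7538
  v = (-3 - (4)·-1.1000 - (1.8)·-1.3000 - (4)·-0.2000) / (13.8) = 0.3290
  w = (4 - (4)·-1.1000 - (2.2)·-2.4000 - (-1.8)·-0.2000) / (11) = 1.2109
  t = (10 - (-1)·-1.1000 - (-3)·-2.4000 - (1)·-1.3000) / (7) = 0.4286
Iteration 2:
  u = (4 - (-1.2)·0.3290 - (2)·1.2109 - (1)·0.4286) / (-5.2) = -0.2970
  v = (-3 - (4)·-0.7538 - (1.8)·1.2109 - (4)·0.4286) / (13.8) = -0.2811
  w = (4 - (4)·-0.7538 - (2.2)·0.3290 - (-1.8)·0.4286) / (11) = 0.6421
  t = (10 - (-1)·-0.7538 - (-3)·0.3290 - (1)·1.2109) / (7) = 1.2889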